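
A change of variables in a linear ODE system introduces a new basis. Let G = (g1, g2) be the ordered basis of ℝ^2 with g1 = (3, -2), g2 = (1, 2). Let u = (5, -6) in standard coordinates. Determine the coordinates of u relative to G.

Write u = c_1 g1 + c_2 g2 and solve for the c_i.
System: 3c_1 + c_2 = 5, -2c_1 + 2c_2 = -6; solving gives c_1 = 2, c_2 = -1.
Check: 2g1 - g2 = (5, -6).

(2, -1)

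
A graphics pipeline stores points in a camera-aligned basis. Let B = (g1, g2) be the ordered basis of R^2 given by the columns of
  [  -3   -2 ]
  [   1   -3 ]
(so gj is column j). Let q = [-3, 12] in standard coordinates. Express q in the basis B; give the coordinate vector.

[3, -3]

We seek scalars with c_1 g1 + c_2 g2 = q; equivalently solve M c = q where the columns of M are g1, g2.
System: -3c_1 - 2c_2 = -3, c_1 - 3c_2 = 12; solving gives c_1 = 3, c_2 = -3.
Check: 3g1 - 3g2 = [-3, 12].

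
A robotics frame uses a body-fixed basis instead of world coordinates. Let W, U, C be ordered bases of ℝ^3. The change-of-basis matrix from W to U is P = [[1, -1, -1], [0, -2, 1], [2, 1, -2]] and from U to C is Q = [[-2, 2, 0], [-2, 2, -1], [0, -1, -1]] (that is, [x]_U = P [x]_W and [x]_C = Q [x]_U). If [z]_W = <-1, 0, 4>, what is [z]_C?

<18, 28, 6>

First [z]_U = P [z]_W = <-5, 4, -10>.
Then [z]_C = Q [z]_U = <18, 28, 6>.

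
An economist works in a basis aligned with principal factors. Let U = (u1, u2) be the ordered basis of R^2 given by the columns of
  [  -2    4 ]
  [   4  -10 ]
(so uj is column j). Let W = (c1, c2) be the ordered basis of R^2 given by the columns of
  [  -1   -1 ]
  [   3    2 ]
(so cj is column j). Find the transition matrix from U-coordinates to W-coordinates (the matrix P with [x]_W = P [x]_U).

Take x = uj: its U-coordinates are the j-th standard unit vector, so P e_j — column j of P — equals [uj]_W.
u1 = 0·c1 + 2c2, giving column 1 = (0, 2); repeating for each j gives P = [[0, -2], [2, -2]].

[[0, -2], [2, -2]]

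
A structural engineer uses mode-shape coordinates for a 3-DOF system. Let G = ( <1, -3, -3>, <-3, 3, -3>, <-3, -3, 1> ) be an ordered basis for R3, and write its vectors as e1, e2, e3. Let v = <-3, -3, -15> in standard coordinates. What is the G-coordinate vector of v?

<3, 2, 0>

[v]_G is the unique c with M c = v, where M has columns e1, ..., e3.
Solving this 3x3 system gives c = (3, 2, 0).
Check: 3e1 + 2e2 + 0·e3 = <-3, -3, -15>.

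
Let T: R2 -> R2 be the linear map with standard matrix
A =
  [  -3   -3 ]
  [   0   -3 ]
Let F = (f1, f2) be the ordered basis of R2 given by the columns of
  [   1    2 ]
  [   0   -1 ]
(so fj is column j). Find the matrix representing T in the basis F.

[[-3, 3], [0, -3]]

With P the matrix whose columns are f1, f2, [T]_F = P^(-1) A P.
Column by column: T(f1) = A f1 = [-3, 0]; its F-coordinates [-3, 0] give column 1.
Continuing for each basis vector yields [T]_F = [[-3, 3], [0, -3]].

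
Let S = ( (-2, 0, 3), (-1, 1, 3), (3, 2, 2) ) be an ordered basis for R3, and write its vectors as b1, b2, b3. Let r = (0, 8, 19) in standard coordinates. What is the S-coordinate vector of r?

We seek scalars with c_1 b1 + ... + c_3 b3 = r; equivalently solve M c = r where the columns of M are b1, ..., b3.
Gaussian elimination on [M | r] yields c = (1, 4, 2).
Check: b1 + 4b2 + 2b3 = (0, 8, 19).

(1, 4, 2)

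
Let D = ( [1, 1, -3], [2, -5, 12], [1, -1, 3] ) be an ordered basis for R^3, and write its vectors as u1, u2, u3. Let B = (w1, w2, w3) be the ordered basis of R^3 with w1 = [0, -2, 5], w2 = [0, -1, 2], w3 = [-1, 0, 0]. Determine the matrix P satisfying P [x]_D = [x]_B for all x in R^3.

Column j of P is [uj]_B, since P maps D-coordinates to B-coordinates.
Expressing u1 in B: u1 = -w1 + w2 - w3, so column 1 of P is [-1, 1, -1].
Doing the same for each uj gives P = [[-1, 2, 1], [1, 1, -1], [-1, -2, -1]].

[[-1, 2, 1], [1, 1, -1], [-1, -2, -1]]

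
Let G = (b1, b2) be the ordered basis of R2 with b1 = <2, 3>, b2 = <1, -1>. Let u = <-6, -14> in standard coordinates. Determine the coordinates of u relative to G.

<-4, 2>

Write u = c_1 b1 + c_2 b2 and solve for the c_i.
System: 2c_1 + c_2 = -6, 3c_1 - c_2 = -14; solving gives c_1 = -4, c_2 = 2.
Check: -4b1 + 2b2 = <-6, -14>.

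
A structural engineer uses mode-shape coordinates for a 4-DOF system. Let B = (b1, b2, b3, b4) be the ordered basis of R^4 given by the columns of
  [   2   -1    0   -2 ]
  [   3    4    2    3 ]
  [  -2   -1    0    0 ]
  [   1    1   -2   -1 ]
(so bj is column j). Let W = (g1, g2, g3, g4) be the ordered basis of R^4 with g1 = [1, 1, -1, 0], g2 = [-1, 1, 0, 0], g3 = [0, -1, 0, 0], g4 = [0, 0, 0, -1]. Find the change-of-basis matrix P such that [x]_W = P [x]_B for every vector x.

Column j of P is [bj]_W, since P maps B-coordinates to W-coordinates.
Expressing b1 in W: b1 = 2g1 + 0·g2 - g3 - g4, so column 1 of P is [2, 0, -1, -1].
Doing the same for each bj gives P = [[2, 1, 0, 0], [0, 2, 0, 2], [-1, -1, -2, -1], [-1, -1, 2, 1]].

[[2, 1, 0, 0], [0, 2, 0, 2], [-1, -1, -2, -1], [-1, -1, 2, 1]]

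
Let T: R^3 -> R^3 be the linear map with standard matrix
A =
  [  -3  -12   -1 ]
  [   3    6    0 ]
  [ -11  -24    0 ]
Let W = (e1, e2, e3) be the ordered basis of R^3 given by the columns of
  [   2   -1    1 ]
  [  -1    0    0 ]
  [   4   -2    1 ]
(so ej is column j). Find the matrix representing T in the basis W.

[[0, 3, -3], [0, 0, 1], [2, -1, 3]]

With P the matrix whose columns are e1, ..., e3, [T]_W = P^(-1) A P.
Column by column: T(e1) = A e1 = <2, 0, 2>; its W-coordinates <0, 0, 2> give column 1.
Continuing for each basis vector yields [T]_W = [[0, 3, -3], [0, 0, 1], [2, -1, 3]].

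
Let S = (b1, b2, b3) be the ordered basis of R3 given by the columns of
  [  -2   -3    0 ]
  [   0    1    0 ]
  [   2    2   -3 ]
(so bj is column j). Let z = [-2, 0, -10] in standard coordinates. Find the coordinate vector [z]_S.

[1, 0, 4]

Write z = c_1 b1 + ... + c_3 b3 and solve for the c_i.
Gaussian elimination on [M | z] yields c = (1, 0, 4).
Check: b1 + 0·b2 + 4b3 = [-2, 0, -10].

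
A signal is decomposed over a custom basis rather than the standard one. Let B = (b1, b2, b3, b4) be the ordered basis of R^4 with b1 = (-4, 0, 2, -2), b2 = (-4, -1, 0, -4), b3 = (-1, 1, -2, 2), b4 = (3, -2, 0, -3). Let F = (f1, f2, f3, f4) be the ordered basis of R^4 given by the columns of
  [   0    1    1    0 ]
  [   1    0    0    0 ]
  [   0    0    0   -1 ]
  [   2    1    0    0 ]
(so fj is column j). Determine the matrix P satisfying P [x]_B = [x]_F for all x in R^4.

[[0, -1, 1, -2], [-2, -2, 0, 1], [-2, -2, -1, 2], [-2, 0, 2, 0]]

Let M have columns bj and N have columns fj. Then for every x, N [x]_F = x = M [x]_B, so P = N^(-1) M.
Since det N = 1, N^(-1) has integer entries; multiplying gives P = [[0, -1, 1, -2], [-2, -2, 0, 1], [-2, -2, -1, 2], [-2, 0, 2, 0]].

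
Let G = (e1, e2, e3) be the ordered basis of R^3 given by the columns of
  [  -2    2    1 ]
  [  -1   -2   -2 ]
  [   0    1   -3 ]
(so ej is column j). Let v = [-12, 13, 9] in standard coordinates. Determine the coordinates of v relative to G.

[1, -3, -4]

Write v = c_1 e1 + ... + c_3 e3 and solve for the c_i.
Solving this 3x3 system gives c = (1, -3, -4).
Check: e1 - 3e2 - 4e3 = [-12, 13, 9].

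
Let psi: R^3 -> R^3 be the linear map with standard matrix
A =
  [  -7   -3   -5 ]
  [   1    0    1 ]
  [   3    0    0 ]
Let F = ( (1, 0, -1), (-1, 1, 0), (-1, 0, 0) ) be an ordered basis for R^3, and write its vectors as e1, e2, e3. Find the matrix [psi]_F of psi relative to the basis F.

[[-3, 3, 3], [0, -1, -1], [-1, 0, -3]]

Let P have columns e1, ..., e3. Then [psi]_F = P^(-1) A P.
Here det P = -1, so P^(-1) is integer; computing A P first and then P^(-1)(A P) gives [[-3, 3, 3], [0, -1, -1], [-1, 0, -3]].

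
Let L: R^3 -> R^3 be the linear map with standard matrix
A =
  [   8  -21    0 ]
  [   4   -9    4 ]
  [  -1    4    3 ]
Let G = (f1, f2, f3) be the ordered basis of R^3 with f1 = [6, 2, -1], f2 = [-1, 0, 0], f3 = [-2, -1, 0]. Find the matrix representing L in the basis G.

[[1, -1, 2], [0, -2, 1], [0, 2, 3]]

With P the matrix whose columns are f1, ..., f3, [L]_G = P^(-1) A P.
Column by column: L(f1) = A f1 = [6, 2, -1]; its G-coordinates [1, 0, 0] give column 1.
Continuing for each basis vector yields [L]_G = [[1, -1, 2], [0, -2, 1], [0, 2, 3]].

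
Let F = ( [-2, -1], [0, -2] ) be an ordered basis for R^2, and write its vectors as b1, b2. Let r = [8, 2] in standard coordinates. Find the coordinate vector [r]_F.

Write r = c_1 b1 + c_2 b2 and solve for the c_i.
System: -2c_1 + 0c_2 = 8, -c_1 - 2c_2 = 2; solving gives c_1 = -4, c_2 = 1.
Check: -4b1 + b2 = [8, 2].

[-4, 1]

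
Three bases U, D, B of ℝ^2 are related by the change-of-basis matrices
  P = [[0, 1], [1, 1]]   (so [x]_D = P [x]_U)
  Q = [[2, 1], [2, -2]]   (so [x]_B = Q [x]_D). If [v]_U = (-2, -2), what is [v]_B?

Apply P to get D-coordinates (-2, -4), then Q to get B-coordinates.
The result is [v]_B = (-8, 4).

(-8, 4)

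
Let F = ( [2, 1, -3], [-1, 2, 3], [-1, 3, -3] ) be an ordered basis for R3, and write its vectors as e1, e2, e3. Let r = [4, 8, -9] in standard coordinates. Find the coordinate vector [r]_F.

[3, 1, 1]

We seek scalars with c_1 e1 + ... + c_3 e3 = r; equivalently solve M c = r where the columns of M are e1, ..., e3.
Gaussian elimination on [M | r] yields c = (3, 1, 1).
Check: 3e1 + e2 + e3 = [4, 8, -9].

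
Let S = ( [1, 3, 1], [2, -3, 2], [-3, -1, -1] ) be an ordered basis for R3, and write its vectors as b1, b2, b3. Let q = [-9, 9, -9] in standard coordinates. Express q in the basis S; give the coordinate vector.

[q]_S is the unique c with M c = q, where M has columns b1, ..., b3.
Solving this 3x3 system gives c = (-1, -4, 0).
Check: -b1 - 4b2 + 0·b3 = [-9, 9, -9].

[-1, -4, 0]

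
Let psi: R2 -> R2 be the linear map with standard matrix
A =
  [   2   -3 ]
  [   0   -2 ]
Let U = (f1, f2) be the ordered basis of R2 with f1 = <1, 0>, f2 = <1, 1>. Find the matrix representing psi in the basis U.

Let P have columns f1, f2. Then [psi]_U = P^(-1) A P.
Here det P = 1, so P^(-1) is integer; computing A P first and then P^(-1)(A P) gives [[2, 1], [0, -2]].

[[2, 1], [0, -2]]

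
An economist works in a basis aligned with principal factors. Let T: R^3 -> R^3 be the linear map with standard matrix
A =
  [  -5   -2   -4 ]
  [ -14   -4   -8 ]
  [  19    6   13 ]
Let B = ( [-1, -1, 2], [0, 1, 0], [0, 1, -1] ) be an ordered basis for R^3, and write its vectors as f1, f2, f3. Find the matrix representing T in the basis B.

[[1, 2, -2], [2, 0, -1], [1, -2, 3]]

The j-th column of [T]_B is [T(fj)]_B.
T(f1) = A f1 = [-1, 2, 1] = f1 + 2f2 + f3, so column 1 is [1, 2, 1].
Repeating for f2, f3 and assembling the columns gives [[1, 2, -2], [2, 0, -1], [1, -2, 3]].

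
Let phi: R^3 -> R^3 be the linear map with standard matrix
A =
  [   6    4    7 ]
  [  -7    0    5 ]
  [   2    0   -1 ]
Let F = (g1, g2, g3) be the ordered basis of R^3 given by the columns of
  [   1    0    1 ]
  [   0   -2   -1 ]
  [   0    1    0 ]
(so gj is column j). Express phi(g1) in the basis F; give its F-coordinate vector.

Column 1 of [phi]_F is the F-coordinate vector of phi(g1).
In standard coordinates phi(g1) = A g1 = [6, -7, 2].
Converting to F: [6, -7, 2] = 3g1 + 2g2 + 3g3, so the coordinate vector is [3, 2, 3].

[3, 2, 3]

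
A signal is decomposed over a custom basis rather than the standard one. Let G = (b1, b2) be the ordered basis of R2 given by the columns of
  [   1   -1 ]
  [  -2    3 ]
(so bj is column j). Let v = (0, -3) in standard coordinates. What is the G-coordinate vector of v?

(-3, -3)

[v]_G is the unique c with M c = v, where M has columns b1, b2.
System: c_1 - c_2 = 0, -2c_1 + 3c_2 = -3; solving gives c_1 = -3, c_2 = -3.
Check: -3b1 - 3b2 = (0, -3).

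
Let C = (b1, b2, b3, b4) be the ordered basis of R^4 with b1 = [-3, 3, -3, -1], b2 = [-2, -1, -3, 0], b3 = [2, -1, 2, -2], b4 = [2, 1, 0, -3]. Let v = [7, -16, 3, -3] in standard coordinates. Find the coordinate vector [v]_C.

We seek scalars with c_1 b1 + ... + c_4 b4 = v; equivalently solve M c = v where the columns of M are b1, ..., b4.
Gaussian elimination on [M | v] yields c = (-3, 4, 3, 0).
Check: -3b1 + 4b2 + 3b3 + 0·b4 = [7, -16, 3, -3].

[-3, 4, 3, 0]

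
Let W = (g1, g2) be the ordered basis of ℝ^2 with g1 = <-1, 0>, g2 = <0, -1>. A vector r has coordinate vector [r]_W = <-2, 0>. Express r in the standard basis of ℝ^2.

r = M [r]_W, where M has columns g1, g2.
Carrying out the matrix-vector product, r = <2, 0>.

<2, 0>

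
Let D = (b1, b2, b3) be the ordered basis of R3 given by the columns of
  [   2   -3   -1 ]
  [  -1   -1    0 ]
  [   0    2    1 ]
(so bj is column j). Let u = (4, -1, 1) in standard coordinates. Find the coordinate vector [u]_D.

We seek scalars with c_1 b1 + ... + c_3 b3 = u; equivalently solve M c = u where the columns of M are b1, ..., b3.
Solving this 3x3 system gives c = (2, -1, 3).
Check: 2b1 - b2 + 3b3 = (4, -1, 1).

(2, -1, 3)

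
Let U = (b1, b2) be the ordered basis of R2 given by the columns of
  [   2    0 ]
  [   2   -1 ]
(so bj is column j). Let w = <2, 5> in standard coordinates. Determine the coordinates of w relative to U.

[w]_U is the unique c with M c = w, where M has columns b1, b2.
System: 2c_1 + 0c_2 = 2, 2c_1 - c_2 = 5; solving gives c_1 = 1, c_2 = -3.
Check: b1 - 3b2 = <2, 5>.

<1, -3>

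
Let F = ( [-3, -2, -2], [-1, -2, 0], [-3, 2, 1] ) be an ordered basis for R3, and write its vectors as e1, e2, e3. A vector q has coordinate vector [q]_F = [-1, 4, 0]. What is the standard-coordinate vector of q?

q = M [q]_F, where M has columns e1, ..., e3.
Carrying out the matrix-vector product, q = [-1, -6, 2].

[-1, -6, 2]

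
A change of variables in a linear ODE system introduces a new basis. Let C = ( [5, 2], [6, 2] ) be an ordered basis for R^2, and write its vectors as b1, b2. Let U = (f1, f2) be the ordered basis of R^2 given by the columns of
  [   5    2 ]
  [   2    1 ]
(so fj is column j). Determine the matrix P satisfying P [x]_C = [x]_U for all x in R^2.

Column j of P is [bj]_U, since P maps C-coordinates to U-coordinates.
Expressing b1 in U: b1 = f1 + 0·f2, so column 1 of P is [1, 0].
Doing the same for each bj gives P = [[1, 2], [0, -2]].

[[1, 2], [0, -2]]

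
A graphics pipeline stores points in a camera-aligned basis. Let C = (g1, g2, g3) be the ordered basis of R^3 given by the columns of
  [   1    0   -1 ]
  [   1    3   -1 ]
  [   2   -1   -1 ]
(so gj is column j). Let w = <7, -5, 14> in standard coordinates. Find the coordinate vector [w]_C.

[w]_C is the unique c with M c = w, where M has columns g1, ..., g3.
Solving this 3x3 system gives c = (3, -4, -4).
Check: 3g1 - 4g2 - 4g3 = <7, -5, 14>.

<3, -4, -4>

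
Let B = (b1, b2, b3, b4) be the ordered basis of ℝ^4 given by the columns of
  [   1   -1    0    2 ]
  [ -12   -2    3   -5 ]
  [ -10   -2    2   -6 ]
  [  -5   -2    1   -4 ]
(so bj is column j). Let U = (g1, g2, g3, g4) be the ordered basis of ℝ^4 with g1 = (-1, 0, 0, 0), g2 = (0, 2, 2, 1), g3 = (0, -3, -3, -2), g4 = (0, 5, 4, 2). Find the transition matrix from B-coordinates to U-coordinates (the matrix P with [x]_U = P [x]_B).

[[-1, 1, 0, -2], [-1, 2, -1, -2], [0, 2, 0, 2], [-2, 0, 1, 1]]

Column j of P is [bj]_U, since P maps B-coordinates to U-coordinates.
Expressing b1 in U: b1 = -g1 - g2 + 0·g3 - 2g4, so column 1 of P is (-1, -1, 0, -2).
Doing the same for each bj gives P = [[-1, 1, 0, -2], [-1, 2, -1, -2], [0, 2, 0, 2], [-2, 0, 1, 1]].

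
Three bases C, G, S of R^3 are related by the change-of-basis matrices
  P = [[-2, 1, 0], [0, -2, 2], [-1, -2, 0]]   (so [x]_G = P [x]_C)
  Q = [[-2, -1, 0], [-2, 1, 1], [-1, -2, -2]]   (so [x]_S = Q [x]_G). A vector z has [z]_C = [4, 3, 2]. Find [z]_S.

[12, -2, 29]

First [z]_G = P [z]_C = [-5, -2, -10].
Then [z]_S = Q [z]_G = [12, -2, 29].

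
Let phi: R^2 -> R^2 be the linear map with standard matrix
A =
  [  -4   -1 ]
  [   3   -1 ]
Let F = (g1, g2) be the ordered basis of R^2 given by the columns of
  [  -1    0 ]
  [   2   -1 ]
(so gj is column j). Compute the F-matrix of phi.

[[-2, -1], [1, -3]]

With P the matrix whose columns are g1, g2, [phi]_F = P^(-1) A P.
Column by column: phi(g1) = A g1 = [2, -5]; its F-coordinates [-2, 1] give column 1.
Continuing for each basis vector yields [phi]_F = [[-2, -1], [1, -3]].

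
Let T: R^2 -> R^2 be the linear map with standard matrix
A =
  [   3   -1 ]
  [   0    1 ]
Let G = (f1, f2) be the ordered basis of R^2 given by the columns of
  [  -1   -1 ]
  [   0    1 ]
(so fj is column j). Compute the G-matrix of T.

Let P have columns f1, f2. Then [T]_G = P^(-1) A P.
Here det P = -1, so P^(-1) is integer; computing A P first and then P^(-1)(A P) gives [[3, 3], [0, 1]].

[[3, 3], [0, 1]]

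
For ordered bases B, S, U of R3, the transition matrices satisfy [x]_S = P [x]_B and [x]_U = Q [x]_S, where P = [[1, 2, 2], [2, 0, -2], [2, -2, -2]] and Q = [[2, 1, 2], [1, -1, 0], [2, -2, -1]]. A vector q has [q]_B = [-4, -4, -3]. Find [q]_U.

[-26, -16, -38]

Composing the changes, [q]_U = Q P [q]_B.
Q P = [[8, 0, -2], [-1, 2, 4], [-4, 6, 10]]; applying this to [-4, -4, -3] gives [-26, -16, -38].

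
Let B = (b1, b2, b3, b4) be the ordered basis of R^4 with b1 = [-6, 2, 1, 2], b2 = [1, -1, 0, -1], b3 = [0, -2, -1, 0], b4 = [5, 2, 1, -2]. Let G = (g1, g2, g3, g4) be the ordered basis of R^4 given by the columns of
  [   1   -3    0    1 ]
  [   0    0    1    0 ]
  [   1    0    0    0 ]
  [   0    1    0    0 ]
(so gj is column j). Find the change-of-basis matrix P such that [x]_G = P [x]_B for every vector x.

Let M have columns bj and N have columns gj. Then for every x, N [x]_G = x = M [x]_B, so P = N^(-1) M.
Since det N = -1, N^(-1) has integer entries; multiplying gives P = [[1, 0, -1, 1], [2, -1, 0, -2], [2, -1, -2, 2], [-1, -2, 1, -2]].

[[1, 0, -1, 1], [2, -1, 0, -2], [2, -1, -2, 2], [-1, -2, 1, -2]]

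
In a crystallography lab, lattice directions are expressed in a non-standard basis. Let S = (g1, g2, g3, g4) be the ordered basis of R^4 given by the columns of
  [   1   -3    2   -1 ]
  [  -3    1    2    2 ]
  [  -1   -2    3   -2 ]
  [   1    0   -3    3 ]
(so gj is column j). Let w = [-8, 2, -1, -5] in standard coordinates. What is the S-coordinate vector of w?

[-2, 2, -1, -2]

Write w = c_1 g1 + ... + c_4 g4 and solve for the c_i.
Solving this 4x4 system gives c = (-2, 2, -1, -2).
Check: -2g1 + 2g2 - g3 - 2g4 = [-8, 2, -1, -5].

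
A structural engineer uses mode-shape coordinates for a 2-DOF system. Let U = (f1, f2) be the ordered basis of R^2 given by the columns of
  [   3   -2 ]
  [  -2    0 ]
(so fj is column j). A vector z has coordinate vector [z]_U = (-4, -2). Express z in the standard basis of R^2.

z = M [z]_U, where M has columns f1, f2.
Carrying out the matrix-vector product, z = (-8, 8).

(-8, 8)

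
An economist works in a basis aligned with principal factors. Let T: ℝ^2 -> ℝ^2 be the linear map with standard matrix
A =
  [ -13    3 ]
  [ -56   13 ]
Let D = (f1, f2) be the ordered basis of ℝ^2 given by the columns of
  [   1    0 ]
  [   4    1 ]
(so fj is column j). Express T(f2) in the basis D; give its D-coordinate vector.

Compute T(f2) = A f2 = [3, 13] in standard coordinates.
Then write this in D-coordinates: solve for y in y_1 f1 + y_2 f2 = [3, 13].
This gives y = [3, 1], which is column 2 of [T]_D.

[3, 1]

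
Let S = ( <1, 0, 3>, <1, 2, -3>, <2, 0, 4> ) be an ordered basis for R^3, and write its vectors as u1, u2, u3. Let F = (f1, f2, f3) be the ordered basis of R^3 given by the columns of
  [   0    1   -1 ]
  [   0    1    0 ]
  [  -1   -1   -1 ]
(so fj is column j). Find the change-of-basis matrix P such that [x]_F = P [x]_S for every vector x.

Take x = uj: its S-coordinates are the j-th standard unit vector, so P e_j — column j of P — equals [uj]_F.
u1 = -2f1 + 0·f2 - f3, giving column 1 = <-2, 0, -1>; repeating for each j gives P = [[-2, 0, -2], [0, 2, 0], [-1, 1, -2]].

[[-2, 0, -2], [0, 2, 0], [-1, 1, -2]]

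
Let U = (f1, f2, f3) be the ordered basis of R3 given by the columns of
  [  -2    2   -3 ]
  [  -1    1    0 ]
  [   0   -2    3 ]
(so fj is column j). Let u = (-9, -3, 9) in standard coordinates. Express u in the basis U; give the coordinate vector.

Write u = c_1 f1 + ... + c_3 f3 and solve for the c_i.
Row-reducing the augmented matrix [M | u] gives c = (0, -3, 1).
Check: 0·f1 - 3f2 + f3 = (-9, -3, 9).

(0, -3, 1)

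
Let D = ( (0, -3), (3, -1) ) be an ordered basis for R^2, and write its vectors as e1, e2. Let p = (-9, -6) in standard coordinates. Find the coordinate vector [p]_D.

We seek scalars with c_1 e1 + c_2 e2 = p; equivalently solve M c = p where the columns of M are e1, e2.
System: 0c_1 + 3c_2 = -9, -3c_1 - c_2 = -6; solving gives c_1 = 3, c_2 = -3.
Check: 3e1 - 3e2 = (-9, -6).

(3, -3)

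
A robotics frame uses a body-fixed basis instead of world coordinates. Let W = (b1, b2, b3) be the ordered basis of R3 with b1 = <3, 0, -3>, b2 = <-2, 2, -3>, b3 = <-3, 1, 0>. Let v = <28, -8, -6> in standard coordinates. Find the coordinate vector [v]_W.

<4, -2, -4>

[v]_W is the unique c with M c = v, where M has columns b1, ..., b3.
Solving this 3x3 system gives c = (4, -2, -4).
Check: 4b1 - 2b2 - 4b3 = <28, -8, -6>.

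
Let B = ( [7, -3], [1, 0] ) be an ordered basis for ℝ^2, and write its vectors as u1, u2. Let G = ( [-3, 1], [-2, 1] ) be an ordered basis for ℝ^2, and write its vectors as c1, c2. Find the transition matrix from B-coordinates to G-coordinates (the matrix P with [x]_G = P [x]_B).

Column j of P is [uj]_G, since P maps B-coordinates to G-coordinates.
Expressing u1 in G: u1 = -c1 - 2c2, so column 1 of P is [-1, -2].
Doing the same for each uj gives P = [[-1, -1], [-2, 1]].

[[-1, -1], [-2, 1]]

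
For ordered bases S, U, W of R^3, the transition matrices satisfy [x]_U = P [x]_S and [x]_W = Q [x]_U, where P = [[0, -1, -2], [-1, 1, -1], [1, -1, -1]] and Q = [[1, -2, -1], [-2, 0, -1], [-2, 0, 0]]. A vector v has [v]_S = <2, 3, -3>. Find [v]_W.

First [v]_U = P [v]_S = <3, 4, 2>.
Then [v]_W = Q [v]_U = <-7, -8, -6>.

<-7, -8, -6>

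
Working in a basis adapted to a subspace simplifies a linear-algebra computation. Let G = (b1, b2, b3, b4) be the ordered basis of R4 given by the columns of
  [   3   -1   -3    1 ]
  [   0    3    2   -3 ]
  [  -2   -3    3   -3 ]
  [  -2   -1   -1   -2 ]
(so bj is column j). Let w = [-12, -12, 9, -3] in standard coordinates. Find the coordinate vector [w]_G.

[w]_G is the unique c with M c = w, where M has columns b1, ..., b4.
Solving this 4x4 system gives c = (-3, -2, 3, 4).
Check: -3b1 - 2b2 + 3b3 + 4b4 = [-12, -12, 9, -3].

[-3, -2, 3, 4]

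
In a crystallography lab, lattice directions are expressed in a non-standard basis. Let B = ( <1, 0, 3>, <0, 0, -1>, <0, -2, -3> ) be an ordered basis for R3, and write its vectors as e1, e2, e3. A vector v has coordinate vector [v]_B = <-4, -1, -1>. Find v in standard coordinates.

<-4, 2, -8>

By definition v = -4e1 - e2 - e3.
Summing componentwise gives <-4, 2, -8>.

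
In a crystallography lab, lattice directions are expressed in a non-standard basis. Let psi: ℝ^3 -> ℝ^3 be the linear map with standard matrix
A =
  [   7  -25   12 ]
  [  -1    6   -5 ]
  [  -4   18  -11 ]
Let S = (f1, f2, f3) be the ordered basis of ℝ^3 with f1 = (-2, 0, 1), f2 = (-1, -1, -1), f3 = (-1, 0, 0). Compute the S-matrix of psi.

[[0, -3, 3], [3, 0, -1], [-1, 0, 2]]

Let P have columns f1, ..., f3. Then [psi]_S = P^(-1) A P.
Here det P = -1, so P^(-1) is integer; computing A P first and then P^(-1)(A P) gives [[0, -3, 3], [3, 0, -1], [-1, 0, 2]].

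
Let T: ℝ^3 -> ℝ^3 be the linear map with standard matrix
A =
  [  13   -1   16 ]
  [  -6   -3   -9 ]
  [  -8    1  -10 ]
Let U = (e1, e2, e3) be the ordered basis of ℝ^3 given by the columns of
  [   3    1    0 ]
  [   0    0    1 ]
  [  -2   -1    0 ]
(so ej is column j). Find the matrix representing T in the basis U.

The j-th column of [T]_U is [T(ej)]_U.
T(e1) = A e1 = <7, 0, -4> = 3e1 - 2e2 + 0·e3, so column 1 is <3, -2, 0>.
Repeating for e2, e3 and assembling the columns gives [[3, -1, 0], [-2, 0, -1], [0, 3, -3]].

[[3, -1, 0], [-2, 0, -1], [0, 3, -3]]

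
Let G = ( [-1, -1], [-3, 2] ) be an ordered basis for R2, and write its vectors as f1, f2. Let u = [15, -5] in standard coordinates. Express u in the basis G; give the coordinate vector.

We seek scalars with c_1 f1 + c_2 f2 = u; equivalently solve M c = u where the columns of M are f1, f2.
System: -c_1 - 3c_2 = 15, -c_1 + 2c_2 = -5; solving gives c_1 = -3, c_2 = -4.
Check: -3f1 - 4f2 = [15, -5].

[-3, -4]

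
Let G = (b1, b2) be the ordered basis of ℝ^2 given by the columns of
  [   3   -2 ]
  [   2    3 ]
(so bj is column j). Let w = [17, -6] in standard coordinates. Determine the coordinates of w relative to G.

[3, -4]

We seek scalars with c_1 b1 + c_2 b2 = w; equivalently solve M c = w where the columns of M are b1, b2.
System: 3c_1 - 2c_2 = 17, 2c_1 + 3c_2 = -6; solving gives c_1 = 3, c_2 = -4.
Check: 3b1 - 4b2 = [17, -6].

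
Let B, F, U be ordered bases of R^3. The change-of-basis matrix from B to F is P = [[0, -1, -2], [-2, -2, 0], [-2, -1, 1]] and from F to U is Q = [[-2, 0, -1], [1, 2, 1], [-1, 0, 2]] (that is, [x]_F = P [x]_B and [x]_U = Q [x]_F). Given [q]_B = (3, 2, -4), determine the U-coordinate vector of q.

(0, -26, -30)

Composing the changes, [q]_U = Q P [q]_B.
Q P = [[2, 3, 3], [-6, -6, -1], [-4, -1, 4]]; applying this to (3, 2, -4) gives (0, -26, -30).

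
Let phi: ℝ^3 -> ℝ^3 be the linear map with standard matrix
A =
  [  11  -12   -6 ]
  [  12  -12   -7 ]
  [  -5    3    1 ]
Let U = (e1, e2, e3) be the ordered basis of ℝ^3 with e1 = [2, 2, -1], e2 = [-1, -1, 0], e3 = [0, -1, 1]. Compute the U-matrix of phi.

The j-th column of [phi]_U is [phi(ej)]_U.
phi(e1) = A e1 = [4, 7, -5] = 2e1 + 0·e2 - 3e3, so column 1 is [2, 0, -3].
Repeating for e2, e3 and assembling the columns gives [[2, -1, 3], [0, -3, 0], [-3, 1, 1]].

[[2, -1, 3], [0, -3, 0], [-3, 1, 1]]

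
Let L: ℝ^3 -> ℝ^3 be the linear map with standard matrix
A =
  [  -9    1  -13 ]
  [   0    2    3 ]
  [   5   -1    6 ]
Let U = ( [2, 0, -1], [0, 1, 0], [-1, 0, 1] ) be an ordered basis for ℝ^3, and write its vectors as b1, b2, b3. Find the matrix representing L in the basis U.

[[-1, 0, -3], [-3, 2, 3], [3, -1, -2]]

The j-th column of [L]_U is [L(bj)]_U.
L(b1) = A b1 = [-5, -3, 4] = -b1 - 3b2 + 3b3, so column 1 is [-1, -3, 3].
Repeating for b2, b3 and assembling the columns gives [[-1, 0, -3], [-3, 2, 3], [3, -1, -2]].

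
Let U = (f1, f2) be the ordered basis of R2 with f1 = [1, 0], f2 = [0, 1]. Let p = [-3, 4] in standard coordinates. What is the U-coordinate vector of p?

Write p = c_1 f1 + c_2 f2 and solve for the c_i.
System: c_1 + 0c_2 = -3, 0c_1 + c_2 = 4; solving gives c_1 = -3, c_2 = 4.
Check: -3f1 + 4f2 = [-3, 4].

[-3, 4]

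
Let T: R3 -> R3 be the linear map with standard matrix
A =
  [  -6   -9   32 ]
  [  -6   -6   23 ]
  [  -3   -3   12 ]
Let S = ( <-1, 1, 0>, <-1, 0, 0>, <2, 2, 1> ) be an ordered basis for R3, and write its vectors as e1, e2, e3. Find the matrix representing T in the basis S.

[[0, 0, -1], [3, 0, -1], [0, 3, 0]]

Let P have columns e1, ..., e3. Then [T]_S = P^(-1) A P.
Here det P = 1, so P^(-1) is integer; computing A P first and then P^(-1)(A P) gives [[0, 0, -1], [3, 0, -1], [0, 3, 0]].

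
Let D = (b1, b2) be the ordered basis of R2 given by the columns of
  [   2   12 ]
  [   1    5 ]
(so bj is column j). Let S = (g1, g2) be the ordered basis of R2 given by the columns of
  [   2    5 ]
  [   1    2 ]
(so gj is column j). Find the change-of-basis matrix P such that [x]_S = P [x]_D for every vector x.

[[1, 1], [0, 2]]

Take x = bj: its D-coordinates are the j-th standard unit vector, so P e_j — column j of P — equals [bj]_S.
b1 = g1 + 0·g2, giving column 1 = [1, 0]; repeating for each j gives P = [[1, 1], [0, 2]].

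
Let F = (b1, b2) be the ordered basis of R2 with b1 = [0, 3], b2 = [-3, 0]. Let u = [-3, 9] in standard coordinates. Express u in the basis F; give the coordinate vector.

[3, 1]

[u]_F is the unique c with M c = u, where M has columns b1, b2.
System: 0c_1 - 3c_2 = -3, 3c_1 + 0c_2 = 9; solving gives c_1 = 3, c_2 = 1.
Check: 3b1 + b2 = [-3, 9].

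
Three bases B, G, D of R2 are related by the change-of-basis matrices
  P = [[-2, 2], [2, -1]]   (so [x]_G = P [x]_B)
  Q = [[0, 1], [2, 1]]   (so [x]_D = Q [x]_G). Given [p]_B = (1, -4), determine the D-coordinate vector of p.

(6, -14)

First [p]_G = P [p]_B = (-10, 6).
Then [p]_D = Q [p]_G = (6, -14).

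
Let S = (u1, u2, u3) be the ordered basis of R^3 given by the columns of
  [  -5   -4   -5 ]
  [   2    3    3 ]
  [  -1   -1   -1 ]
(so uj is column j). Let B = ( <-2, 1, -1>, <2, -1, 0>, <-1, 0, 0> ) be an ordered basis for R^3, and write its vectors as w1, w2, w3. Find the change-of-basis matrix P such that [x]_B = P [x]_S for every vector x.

Let M have columns uj and N have columns wj. Then for every x, N [x]_B = x = M [x]_S, so P = N^(-1) M.
Since det N = 1, N^(-1) has integer entries; multiplying gives P = [[1, 1, 1], [-1, -2, -2], [1, -2, -1]].

[[1, 1, 1], [-1, -2, -2], [1, -2, -1]]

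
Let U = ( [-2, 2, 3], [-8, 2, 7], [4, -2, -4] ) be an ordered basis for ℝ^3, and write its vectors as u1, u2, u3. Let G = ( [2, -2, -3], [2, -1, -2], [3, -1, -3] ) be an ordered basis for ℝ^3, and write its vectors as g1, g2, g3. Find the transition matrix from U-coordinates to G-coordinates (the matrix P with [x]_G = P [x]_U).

[[-1, 1, 0], [0, -2, 2], [0, -2, 0]]

Let M have columns uj and N have columns gj. Then for every x, N [x]_G = x = M [x]_U, so P = N^(-1) M.
Since det N = -1, N^(-1) has integer entries; multiplying gives P = [[-1, 1, 0], [0, -2, 2], [0, -2, 0]].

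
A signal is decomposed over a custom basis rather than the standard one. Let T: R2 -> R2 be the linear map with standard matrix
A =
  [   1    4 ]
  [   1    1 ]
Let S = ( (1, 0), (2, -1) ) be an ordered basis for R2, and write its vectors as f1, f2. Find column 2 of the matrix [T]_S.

Compute T(f2) = A f2 = (-2, 1) in standard coordinates.
Then write this in S-coordinates: solve for y in y_1 f1 + y_2 f2 = (-2, 1).
This gives y = (0, -1), which is column 2 of [T]_S.

(0, -1)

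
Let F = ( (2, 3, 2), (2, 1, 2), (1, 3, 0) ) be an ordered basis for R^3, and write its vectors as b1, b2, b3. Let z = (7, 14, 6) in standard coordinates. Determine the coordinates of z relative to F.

(4, -1, 1)

[z]_F is the unique c with M c = z, where M has columns b1, ..., b3.
Row-reducing the augmented matrix [M | z] gives c = (4, -1, 1).
Check: 4b1 - b2 + b3 = (7, 14, 6).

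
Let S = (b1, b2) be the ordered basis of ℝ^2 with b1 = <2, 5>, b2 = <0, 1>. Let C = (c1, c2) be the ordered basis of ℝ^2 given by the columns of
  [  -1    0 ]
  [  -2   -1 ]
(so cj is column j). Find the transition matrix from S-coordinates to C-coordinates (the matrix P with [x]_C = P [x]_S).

[[-2, 0], [-1, -1]]

Let M have columns bj and N have columns cj. Then for every x, N [x]_C = x = M [x]_S, so P = N^(-1) M.
Since det N = 1, N^(-1) has integer entries; multiplying gives P = [[-2, 0], [-1, -1]].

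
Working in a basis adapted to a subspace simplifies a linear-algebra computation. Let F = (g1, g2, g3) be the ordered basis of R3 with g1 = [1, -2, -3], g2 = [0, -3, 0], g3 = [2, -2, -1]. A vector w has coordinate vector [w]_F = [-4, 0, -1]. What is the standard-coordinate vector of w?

[-6, 10, 13]

w = M [w]_F, where M has columns g1, ..., g3.
Carrying out the matrix-vector product, w = [-6, 10, 13].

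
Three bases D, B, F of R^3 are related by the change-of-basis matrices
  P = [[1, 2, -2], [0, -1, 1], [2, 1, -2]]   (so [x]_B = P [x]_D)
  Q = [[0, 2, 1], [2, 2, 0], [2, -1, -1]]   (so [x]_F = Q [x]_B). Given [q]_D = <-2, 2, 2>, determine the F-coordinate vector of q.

<-6, -4, 2>

First [q]_B = P [q]_D = <-2, 0, -6>.
Then [q]_F = Q [q]_B = <-6, -4, 2>.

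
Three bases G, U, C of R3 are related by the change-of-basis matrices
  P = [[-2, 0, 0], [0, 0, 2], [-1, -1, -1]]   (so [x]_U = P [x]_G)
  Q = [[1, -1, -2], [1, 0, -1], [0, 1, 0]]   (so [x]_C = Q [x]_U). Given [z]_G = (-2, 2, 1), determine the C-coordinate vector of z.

First [z]_U = P [z]_G = (4, 2, -1).
Then [z]_C = Q [z]_U = (4, 5, 2).

(4, 5, 2)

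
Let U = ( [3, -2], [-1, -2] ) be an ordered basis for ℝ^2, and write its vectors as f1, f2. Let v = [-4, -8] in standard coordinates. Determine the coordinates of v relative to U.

Write v = c_1 f1 + c_2 f2 and solve for the c_i.
System: 3c_1 - c_2 = -4, -2c_1 - 2c_2 = -8; solving gives c_1 = 0, c_2 = 4.
Check: 0·f1 + 4f2 = [-4, -8].

[0, 4]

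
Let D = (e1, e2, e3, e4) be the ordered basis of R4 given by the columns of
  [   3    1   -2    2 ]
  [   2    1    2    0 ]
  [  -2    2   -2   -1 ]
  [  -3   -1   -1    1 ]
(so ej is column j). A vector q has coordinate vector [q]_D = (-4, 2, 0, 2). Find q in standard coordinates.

(-6, -6, 10, 12)

By definition q = -4e1 + 2e2 + 0·e3 + 2e4.
Summing componentwise gives (-6, -6, 10, 12).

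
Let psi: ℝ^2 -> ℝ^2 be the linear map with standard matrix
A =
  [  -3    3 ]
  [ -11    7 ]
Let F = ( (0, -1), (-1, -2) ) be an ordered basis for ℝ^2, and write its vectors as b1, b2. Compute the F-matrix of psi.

[[1, -3], [3, 3]]

With P the matrix whose columns are b1, b2, [psi]_F = P^(-1) A P.
Column by column: psi(b1) = A b1 = (-3, -7); its F-coordinates (1, 3) give column 1.
Continuing for each basis vector yields [psi]_F = [[1, -3], [3, 3]].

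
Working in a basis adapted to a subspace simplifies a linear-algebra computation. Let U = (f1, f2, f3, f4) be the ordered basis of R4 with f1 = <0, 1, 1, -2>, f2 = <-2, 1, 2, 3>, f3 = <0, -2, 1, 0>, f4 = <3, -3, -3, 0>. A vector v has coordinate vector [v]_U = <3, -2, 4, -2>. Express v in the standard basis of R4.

The coordinates say v = 3f1 - 2f2 + 4f3 - 2f4; adding the scaled basis vectors gives <-2, -1, 9, -12>.

<-2, -1, 9, -12>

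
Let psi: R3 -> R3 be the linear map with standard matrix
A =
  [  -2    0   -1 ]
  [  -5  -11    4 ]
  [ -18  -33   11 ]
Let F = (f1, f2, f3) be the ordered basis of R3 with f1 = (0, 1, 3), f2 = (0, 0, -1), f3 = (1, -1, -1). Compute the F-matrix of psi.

The j-th column of [psi]_F is [psi(fj)]_F.
psi(f1) = A f1 = (-3, 1, 0) = -2f1 - 3f2 - 3f3, so column 1 is (-2, -3, -3).
Repeating for f2, f3 and assembling the columns gives [[-2, -3, 1], [-3, 1, 0], [-3, 1, -1]].

[[-2, -3, 1], [-3, 1, 0], [-3, 1, -1]]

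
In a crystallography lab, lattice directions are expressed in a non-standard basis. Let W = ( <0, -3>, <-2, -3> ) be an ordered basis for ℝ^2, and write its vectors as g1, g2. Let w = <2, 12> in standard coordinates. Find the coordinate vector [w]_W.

[w]_W is the unique c with M c = w, where M has columns g1, g2.
System: 0c_1 - 2c_2 = 2, -3c_1 - 3c_2 = 12; solving gives c_1 = -3, c_2 = -1.
Check: -3g1 - g2 = <2, 12>.

<-3, -1>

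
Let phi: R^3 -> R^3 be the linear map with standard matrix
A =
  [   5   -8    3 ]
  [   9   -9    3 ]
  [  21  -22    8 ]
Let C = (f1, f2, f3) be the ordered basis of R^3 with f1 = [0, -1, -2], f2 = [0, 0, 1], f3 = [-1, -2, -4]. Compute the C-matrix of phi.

With P the matrix whose columns are f1, ..., f3, [phi]_C = P^(-1) A P.
Column by column: phi(f1) = A f1 = [2, 3, 6]; its C-coordinates [1, 0, -2] give column 1.
Continuing for each basis vector yields [phi]_C = [[1, 3, 1], [0, 2, -3], [-2, -3, 1]].

[[1, 3, 1], [0, 2, -3], [-2, -3, 1]]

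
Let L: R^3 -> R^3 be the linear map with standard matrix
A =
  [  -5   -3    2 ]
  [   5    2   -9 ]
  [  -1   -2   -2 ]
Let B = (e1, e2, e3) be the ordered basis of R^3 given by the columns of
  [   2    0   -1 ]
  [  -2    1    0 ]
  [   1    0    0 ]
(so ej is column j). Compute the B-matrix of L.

With P the matrix whose columns are e1, ..., e3, [L]_B = P^(-1) A P.
Column by column: L(e1) = A e1 = [-2, -3, 0]; its B-coordinates [0, -3, 2] give column 1.
Continuing for each basis vector yields [L]_B = [[0, -2, 1], [-3, -2, -3], [2, -1, -3]].

[[0, -2, 1], [-3, -2, -3], [2, -1, -3]]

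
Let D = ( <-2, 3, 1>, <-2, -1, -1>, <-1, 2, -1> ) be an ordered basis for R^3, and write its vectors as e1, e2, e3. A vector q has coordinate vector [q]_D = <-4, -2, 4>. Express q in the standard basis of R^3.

The coordinates say q = -4e1 - 2e2 + 4e3; adding the scaled basis vectors gives <8, -2, -6>.

<8, -2, -6>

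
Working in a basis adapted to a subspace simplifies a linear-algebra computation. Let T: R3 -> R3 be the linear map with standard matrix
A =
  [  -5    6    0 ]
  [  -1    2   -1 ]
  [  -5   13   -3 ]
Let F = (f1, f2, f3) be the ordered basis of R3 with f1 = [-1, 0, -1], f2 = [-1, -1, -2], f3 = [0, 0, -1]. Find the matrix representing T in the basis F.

Let P have columns f1, ..., f3. Then [T]_F = P^(-1) A P.
Here det P = -1, so P^(-1) is integer; computing A P first and then P^(-1)(A P) gives [[-3, 2, 1], [-2, -1, -1], [-1, 2, -2]].

[[-3, 2, 1], [-2, -1, -1], [-1, 2, -2]]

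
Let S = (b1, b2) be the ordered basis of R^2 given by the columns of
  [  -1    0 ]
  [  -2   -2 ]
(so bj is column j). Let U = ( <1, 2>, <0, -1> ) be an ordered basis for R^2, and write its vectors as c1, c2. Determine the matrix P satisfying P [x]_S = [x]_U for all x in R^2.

Take x = bj: its S-coordinates are the j-th standard unit vector, so P e_j — column j of P — equals [bj]_U.
b1 = -c1 + 0·c2, giving column 1 = <-1, 0>; repeating for each j gives P = [[-1, 0], [0, 2]].

[[-1, 0], [0, 2]]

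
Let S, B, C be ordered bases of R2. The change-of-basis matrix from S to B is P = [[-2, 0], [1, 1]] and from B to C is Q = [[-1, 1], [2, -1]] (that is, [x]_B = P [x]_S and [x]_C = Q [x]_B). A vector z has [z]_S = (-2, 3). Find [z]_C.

(-3, 7)

Composing the changes, [z]_C = Q P [z]_S.
Q P = [[3, 1], [-5, -1]]; applying this to (-2, 3) gives (-3, 7).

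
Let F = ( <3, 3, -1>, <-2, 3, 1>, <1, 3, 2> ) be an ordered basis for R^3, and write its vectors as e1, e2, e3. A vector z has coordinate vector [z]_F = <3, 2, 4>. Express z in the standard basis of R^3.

The coordinates say z = 3e1 + 2e2 + 4e3; adding the scaled basis vectors gives <9, 27, 7>.

<9, 27, 7>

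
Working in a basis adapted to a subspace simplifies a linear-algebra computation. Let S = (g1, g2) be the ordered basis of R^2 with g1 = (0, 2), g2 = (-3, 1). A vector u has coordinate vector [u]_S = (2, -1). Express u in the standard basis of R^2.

(3, 3)

By definition u = 2g1 - g2.
Summing componentwise gives (3, 3).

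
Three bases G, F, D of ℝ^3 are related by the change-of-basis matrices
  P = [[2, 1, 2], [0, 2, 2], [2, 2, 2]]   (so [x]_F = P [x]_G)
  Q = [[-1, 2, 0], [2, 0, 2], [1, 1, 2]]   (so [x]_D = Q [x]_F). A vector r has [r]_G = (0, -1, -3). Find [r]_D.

First [r]_F = P [r]_G = (-7, -8, -8).
Then [r]_D = Q [r]_F = (-9, -30, -31).

(-9, -30, -31)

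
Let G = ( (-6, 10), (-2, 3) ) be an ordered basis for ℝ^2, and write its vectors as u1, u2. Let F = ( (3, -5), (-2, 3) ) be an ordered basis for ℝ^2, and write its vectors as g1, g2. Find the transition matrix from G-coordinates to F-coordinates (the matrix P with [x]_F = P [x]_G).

Column j of P is [uj]_F, since P maps G-coordinates to F-coordinates.
Expressing u1 in F: u1 = -2g1 + 0·g2, so column 1 of P is (-2, 0).
Doing the same for each uj gives P = [[-2, 0], [0, 1]].

[[-2, 0], [0, 1]]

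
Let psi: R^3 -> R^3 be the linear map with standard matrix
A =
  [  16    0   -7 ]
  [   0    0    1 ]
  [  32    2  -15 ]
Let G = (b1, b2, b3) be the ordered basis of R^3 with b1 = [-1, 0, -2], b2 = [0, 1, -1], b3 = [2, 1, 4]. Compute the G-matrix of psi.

The j-th column of [psi]_G is [psi(bj)]_G.
psi(b1) = A b1 = [-2, -2, -2] = 2b1 - 2b2 + 0·b3, so column 1 is [2, -2, 0].
Repeating for b2, b3 and assembling the columns gives [[2, -3, 0], [-2, -3, 2], [0, 2, 2]].

[[2, -3, 0], [-2, -3, 2], [0, 2, 2]]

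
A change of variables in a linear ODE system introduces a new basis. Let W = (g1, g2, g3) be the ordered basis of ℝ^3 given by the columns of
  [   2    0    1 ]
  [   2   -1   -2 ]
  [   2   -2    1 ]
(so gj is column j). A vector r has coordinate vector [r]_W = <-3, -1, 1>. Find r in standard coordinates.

<-5, -7, -3>

By definition r = -3g1 - g2 + g3.
Summing componentwise gives <-5, -7, -3>.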